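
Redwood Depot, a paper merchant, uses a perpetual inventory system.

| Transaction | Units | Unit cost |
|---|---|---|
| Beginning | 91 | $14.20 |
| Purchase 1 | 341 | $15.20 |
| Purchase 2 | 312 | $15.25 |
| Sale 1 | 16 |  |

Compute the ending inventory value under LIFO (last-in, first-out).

Sale 1 (16) [LIFO — newest first]: 16 @ $15.25 = $244.00
Ending inventory: 91 @ $14.20 + 341 @ $15.20 + 296 @ $15.25 = $10,989.40
Check: goods available $11,233.40 = COGS $244.00 + ending $10,989.40

Ending inventory = $10,989.40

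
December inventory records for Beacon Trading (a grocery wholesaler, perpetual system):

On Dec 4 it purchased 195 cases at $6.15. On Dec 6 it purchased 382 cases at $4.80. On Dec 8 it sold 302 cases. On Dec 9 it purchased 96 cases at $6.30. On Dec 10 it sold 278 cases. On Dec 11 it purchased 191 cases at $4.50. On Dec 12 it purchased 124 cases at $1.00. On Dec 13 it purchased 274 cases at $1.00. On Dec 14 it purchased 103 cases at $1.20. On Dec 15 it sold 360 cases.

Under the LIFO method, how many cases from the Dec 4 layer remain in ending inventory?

Dec 8, 302 sold [LIFO — newest first]: 302 @ $4.80 = $1,449.60
Dec 10, 278 sold [LIFO — newest first]: 96 @ $6.30 + 80 @ $4.80 + 102 @ $6.15 = $1,616.10
Dec 15, 360 sold [LIFO — newest first]: 103 @ $1.20 + 257 @ $1.00 = $380.60
Total COGS = $1,449.60 + $1,616.10 + $380.60 = $3,446.30
Ending inventory: 93 @ $6.15 + 191 @ $4.50 + 124 @ $1.00 + 17 @ $1.00 = $1,572.45

93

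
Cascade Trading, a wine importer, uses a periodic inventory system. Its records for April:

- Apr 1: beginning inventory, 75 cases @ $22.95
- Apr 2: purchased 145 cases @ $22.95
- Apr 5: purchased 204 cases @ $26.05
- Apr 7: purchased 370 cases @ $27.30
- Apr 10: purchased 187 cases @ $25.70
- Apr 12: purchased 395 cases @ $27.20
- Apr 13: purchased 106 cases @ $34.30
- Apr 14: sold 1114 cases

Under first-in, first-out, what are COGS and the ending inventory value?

Apr 14, 1114 sold [FIFO — oldest first]: 75 @ $22.95 + 145 @ $22.95 + 204 @ $26.05 + 370 @ $27.30 + 187 @ $25.70 + 133 @ $27.20 = $28,887.70
Ending inventory: 262 @ $27.20 + 106 @ $34.30 = $10,762.20

COGS = $28,887.70; ending inventory = $10,762.20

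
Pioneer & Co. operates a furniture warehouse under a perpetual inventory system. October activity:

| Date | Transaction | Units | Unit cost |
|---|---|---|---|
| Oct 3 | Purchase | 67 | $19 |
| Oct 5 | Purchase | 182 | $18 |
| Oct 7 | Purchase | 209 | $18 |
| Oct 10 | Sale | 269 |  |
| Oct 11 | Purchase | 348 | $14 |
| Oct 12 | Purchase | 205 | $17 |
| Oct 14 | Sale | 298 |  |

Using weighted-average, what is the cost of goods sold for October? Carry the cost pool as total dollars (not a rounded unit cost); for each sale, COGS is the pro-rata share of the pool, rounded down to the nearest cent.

After Oct 3: 67 on hand, pool $1,273.00 (≈ $19.0000 each)
After Oct 5: 249 on hand, pool $4,549.00 (≈ $18.2691 each)
After Oct 7: 458 on hand, pool $8,311.00 (≈ $18.1463 each)
Oct 10, sell 269: 269/458 × $8,311.00 → $4,881.35
After Oct 11: 537 on hand, pool $8,301.65 (≈ $15.4593 each)
After Oct 12: 742 on hand, pool $11,786.65 (≈ $15.8850 each)
Oct 14, sell 298: 298/742 × $11,786.65 → $4,733.72
Total COGS = $4,881.35 + $4,733.72 = $9,615.07
Ending inventory (cost pool remaining) = $7,052.93
Check: goods available $16,668.00 = COGS $9,615.07 + ending $7,052.93

COGS = $9,615.07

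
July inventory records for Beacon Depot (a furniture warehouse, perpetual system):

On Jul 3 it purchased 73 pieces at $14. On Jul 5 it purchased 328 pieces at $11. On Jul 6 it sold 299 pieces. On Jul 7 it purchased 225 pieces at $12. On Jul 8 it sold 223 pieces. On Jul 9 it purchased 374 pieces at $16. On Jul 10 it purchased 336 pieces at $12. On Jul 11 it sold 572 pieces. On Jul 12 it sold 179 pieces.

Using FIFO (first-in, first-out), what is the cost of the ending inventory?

Jul 6, 299 sold [FIFO — oldest first]: 73 @ $14 + 226 @ $11 = $3,508
Jul 8, 223 sold [FIFO — oldest first]: 102 @ $11 + 121 @ $12 = $2,574
Jul 11, 572 sold [FIFO — oldest first]: 104 @ $12 + 374 @ $16 + 94 @ $12 = $8,360
Jul 12, 179 sold [FIFO — oldest first]: 179 @ $12 = $2,148
Total COGS = $3,508 + $2,574 + $8,360 + $2,148 = $16,590
Ending inventory: 63 @ $12 = $756

Ending inventory = $756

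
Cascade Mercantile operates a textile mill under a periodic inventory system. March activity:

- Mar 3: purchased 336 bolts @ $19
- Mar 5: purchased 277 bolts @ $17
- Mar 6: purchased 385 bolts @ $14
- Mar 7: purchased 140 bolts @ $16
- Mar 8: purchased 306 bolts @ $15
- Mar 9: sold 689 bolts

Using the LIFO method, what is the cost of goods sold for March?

Mar 9, 689 sold [LIFO — newest first]: 306 @ $15 + 140 @ $16 + 243 @ $14 = $10,232
Ending inventory: 336 @ $19 + 277 @ $17 + 142 @ $14 = $13,081

COGS = $10,232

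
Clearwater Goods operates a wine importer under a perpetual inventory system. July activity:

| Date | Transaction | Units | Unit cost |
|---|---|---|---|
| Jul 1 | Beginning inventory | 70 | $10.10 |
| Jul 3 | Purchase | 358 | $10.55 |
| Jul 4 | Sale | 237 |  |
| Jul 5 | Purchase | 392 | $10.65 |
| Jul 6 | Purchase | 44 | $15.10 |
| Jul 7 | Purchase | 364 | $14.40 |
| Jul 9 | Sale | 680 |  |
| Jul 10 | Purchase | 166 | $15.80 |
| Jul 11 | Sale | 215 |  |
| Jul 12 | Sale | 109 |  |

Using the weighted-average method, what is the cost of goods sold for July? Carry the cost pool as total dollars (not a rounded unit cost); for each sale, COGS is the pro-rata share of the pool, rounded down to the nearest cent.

COGS = $15,130.05

After Jul 1: 70 on hand, pool $707.00 (≈ $10.1000 each)
After Jul 3: 428 on hand, pool $4,483.90 (≈ $10.4764 each)
Jul 4, sell 237: 237/428 × $4,483.90 → $2,482.90
After Jul 5: 583 on hand, pool $6,175.80 (≈ $10.5931 each)
After Jul 6: 627 on hand, pool $6,840.20 (≈ $10.9094 each)
After Jul 7: 991 on hand, pool $12,081.80 (≈ $12.1915 each)
Jul 9, sell 680: 680/991 × $12,081.80 → $8,290.23
After Jul 10: 477 on hand, pool $6,414.37 (≈ $13.4473 each)
Jul 11, sell 215: 215/477 × $6,414.37 → $2,891.17
Jul 12, sell 109: 109/262 × $3,523.20 → $1,465.75
Total COGS = $2,482.90 + $8,290.23 + $2,891.17 + $1,465.75 = $15,130.05
Ending inventory (cost pool remaining) = $2,057.45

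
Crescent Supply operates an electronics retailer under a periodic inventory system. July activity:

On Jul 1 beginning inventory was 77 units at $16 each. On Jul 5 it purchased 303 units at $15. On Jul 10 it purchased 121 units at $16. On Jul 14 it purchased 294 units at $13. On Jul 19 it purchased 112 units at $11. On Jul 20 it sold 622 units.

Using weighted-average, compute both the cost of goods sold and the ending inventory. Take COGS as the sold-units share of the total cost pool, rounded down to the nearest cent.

Jul 20, sell 622: 622/907 × $12,767.00 → $8,755.31
Ending inventory (cost pool remaining) = $4,011.69
Check: goods available $12,767.00 = COGS $8,755.31 + ending $4,011.69

COGS = $8,755.31; ending inventory = $4,011.69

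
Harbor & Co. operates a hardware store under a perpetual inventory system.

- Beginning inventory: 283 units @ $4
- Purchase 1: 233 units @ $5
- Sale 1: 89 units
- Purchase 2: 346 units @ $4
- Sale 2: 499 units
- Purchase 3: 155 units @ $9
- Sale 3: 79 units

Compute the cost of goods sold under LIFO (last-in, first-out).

COGS = $3,296

Sale 1 (89) [LIFO — newest first]: 89 @ $5 = $445
Sale 2 (499) [LIFO — newest first]: 346 @ $4 + 144 @ $5 + 9 @ $4 = $2,140
Sale 3 (79) [LIFO — newest first]: 79 @ $9 = $711
Total COGS = $445 + $2,140 + $711 = $3,296
Ending inventory: 274 @ $4 + 76 @ $9 = $1,780
Check: goods available $5,076 = COGS $3,296 + ending $1,780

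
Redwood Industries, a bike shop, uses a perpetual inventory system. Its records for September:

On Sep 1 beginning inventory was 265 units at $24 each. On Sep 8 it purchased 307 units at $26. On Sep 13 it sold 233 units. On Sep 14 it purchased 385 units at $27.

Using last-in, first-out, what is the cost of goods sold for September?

Sep 13, 233 sold [LIFO — newest first]: 233 @ $26 = $6,058
Ending inventory: 265 @ $24 + 74 @ $26 + 385 @ $27 = $18,679

COGS = $6,058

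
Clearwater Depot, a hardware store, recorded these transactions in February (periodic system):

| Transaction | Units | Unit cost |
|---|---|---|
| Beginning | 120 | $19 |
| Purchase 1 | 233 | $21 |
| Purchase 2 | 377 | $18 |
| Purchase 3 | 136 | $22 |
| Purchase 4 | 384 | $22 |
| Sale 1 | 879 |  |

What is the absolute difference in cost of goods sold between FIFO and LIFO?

FIFO COGS: 120 @ $19 + 233 @ $21 + 377 @ $18 + 136 @ $22 + 13 @ $22 = $17,237
LIFO COGS: 384 @ $22 + 136 @ $22 + 359 @ $18 = $17,902
Difference = |$17,237 − $17,902| = $665

$665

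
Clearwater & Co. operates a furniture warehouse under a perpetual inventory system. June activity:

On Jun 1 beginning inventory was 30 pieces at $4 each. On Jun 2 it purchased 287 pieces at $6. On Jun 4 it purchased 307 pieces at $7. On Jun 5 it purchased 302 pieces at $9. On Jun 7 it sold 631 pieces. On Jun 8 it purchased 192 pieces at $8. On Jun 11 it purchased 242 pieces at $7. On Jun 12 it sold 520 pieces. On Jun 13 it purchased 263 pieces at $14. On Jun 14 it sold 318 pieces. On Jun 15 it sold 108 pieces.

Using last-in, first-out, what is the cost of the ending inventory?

Ending inventory = $216

Jun 7, 631 sold [LIFO — newest first]: 302 @ $9 + 307 @ $7 + 22 @ $6 = $4,999
Jun 12, 520 sold [LIFO — newest first]: 242 @ $7 + 192 @ $8 + 86 @ $6 = $3,746
Jun 14, 318 sold [LIFO — newest first]: 263 @ $14 + 55 @ $6 = $4,012
Jun 15, 108 sold [LIFO — newest first]: 108 @ $6 = $648
Total COGS = $4,999 + $3,746 + $4,012 + $648 = $13,405
Ending inventory: 30 @ $4 + 16 @ $6 = $216
Check: goods available $13,621 = COGS $13,405 + ending $216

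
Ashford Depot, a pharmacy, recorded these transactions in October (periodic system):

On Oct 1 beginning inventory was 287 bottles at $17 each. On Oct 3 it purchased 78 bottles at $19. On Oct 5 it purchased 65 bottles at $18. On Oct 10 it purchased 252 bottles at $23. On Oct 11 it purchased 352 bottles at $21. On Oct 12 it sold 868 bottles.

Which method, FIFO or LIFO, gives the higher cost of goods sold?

LIFO

FIFO COGS: 287 @ $17 + 78 @ $19 + 65 @ $18 + 252 @ $23 + 186 @ $21 = $17,233
LIFO COGS: 352 @ $21 + 252 @ $23 + 65 @ $18 + 78 @ $19 + 121 @ $17 = $17,897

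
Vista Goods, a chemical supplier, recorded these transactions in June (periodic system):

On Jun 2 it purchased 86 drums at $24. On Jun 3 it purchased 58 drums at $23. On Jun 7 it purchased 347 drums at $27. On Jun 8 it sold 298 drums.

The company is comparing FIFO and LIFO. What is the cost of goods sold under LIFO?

COGS = $8,046

FIFO COGS: 86 @ $24 + 58 @ $23 + 154 @ $27 = $7,556
LIFO COGS: 298 @ $27 = $8,046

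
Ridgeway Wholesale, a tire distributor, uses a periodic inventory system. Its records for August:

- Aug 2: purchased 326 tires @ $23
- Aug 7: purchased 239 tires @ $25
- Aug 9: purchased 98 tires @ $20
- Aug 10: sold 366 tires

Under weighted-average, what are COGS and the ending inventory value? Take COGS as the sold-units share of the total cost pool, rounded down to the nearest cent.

Aug 10, sell 366: 366/663 × $15,433.00 → $8,519.57
Ending inventory (cost pool remaining) = $6,913.43

COGS = $8,519.57; ending inventory = $6,913.43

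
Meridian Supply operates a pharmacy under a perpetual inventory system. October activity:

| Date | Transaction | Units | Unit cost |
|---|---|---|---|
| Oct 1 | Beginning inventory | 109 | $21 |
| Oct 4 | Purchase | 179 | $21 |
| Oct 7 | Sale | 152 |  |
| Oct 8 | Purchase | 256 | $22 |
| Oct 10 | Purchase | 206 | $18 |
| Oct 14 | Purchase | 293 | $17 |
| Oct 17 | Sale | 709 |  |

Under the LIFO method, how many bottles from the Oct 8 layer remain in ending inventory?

Oct 7, 152 sold [LIFO — newest first]: 152 @ $21 = $3,192
Oct 17, 709 sold [LIFO — newest first]: 293 @ $17 + 206 @ $18 + 210 @ $22 = $13,309
Total COGS = $3,192 + $13,309 = $16,501
Ending inventory: 109 @ $21 + 27 @ $21 + 46 @ $22 = $3,868

46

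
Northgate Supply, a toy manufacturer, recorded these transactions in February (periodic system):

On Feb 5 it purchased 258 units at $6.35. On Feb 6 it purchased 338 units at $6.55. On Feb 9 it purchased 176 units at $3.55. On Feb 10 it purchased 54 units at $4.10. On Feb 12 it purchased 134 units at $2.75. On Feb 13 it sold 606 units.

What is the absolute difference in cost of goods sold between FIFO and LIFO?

$1,087.90

FIFO COGS: 258 @ $6.35 + 338 @ $6.55 + 10 @ $3.55 = $3,887.70
LIFO COGS: 134 @ $2.75 + 54 @ $4.10 + 176 @ $3.55 + 242 @ $6.55 = $2,799.80
Difference = |$3,887.70 − $2,799.80| = $1,087.90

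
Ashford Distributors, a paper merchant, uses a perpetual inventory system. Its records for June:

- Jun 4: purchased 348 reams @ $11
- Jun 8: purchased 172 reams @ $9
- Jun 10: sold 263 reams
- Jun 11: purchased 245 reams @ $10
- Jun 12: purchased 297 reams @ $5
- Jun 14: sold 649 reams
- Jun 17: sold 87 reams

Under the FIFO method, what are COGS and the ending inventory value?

Jun 10, 263 sold [FIFO — oldest first]: 263 @ $11 = $2,893
Jun 14, 649 sold [FIFO — oldest first]: 85 @ $11 + 172 @ $9 + 245 @ $10 + 147 @ $5 = $5,668
Jun 17, 87 sold [FIFO — oldest first]: 87 @ $5 = $435
Total COGS = $2,893 + $5,668 + $435 = $8,996
Ending inventory: 63 @ $5 = $315

COGS = $8,996; ending inventory = $315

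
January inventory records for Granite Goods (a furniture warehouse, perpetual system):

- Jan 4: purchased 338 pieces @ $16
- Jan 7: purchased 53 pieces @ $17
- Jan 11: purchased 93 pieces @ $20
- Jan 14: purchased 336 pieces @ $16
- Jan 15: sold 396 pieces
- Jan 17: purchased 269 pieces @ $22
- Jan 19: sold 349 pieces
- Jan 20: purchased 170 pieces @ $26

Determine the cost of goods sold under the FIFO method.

Jan 15, 396 sold [FIFO — oldest first]: 338 @ $16 + 53 @ $17 + 5 @ $20 = $6,409
Jan 19, 349 sold [FIFO — oldest first]: 88 @ $20 + 261 @ $16 = $5,936
Total COGS = $6,409 + $5,936 = $12,345
Ending inventory: 75 @ $16 + 269 @ $22 + 170 @ $26 = $11,538
Check: goods available $23,883 = COGS $12,345 + ending $11,538

COGS = $12,345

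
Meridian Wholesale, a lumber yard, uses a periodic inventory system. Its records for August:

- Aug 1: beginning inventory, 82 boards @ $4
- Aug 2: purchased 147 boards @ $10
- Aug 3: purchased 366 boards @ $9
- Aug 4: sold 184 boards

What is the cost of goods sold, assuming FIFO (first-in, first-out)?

COGS = $1,348

Aug 4, 184 sold [FIFO — oldest first]: 82 @ $4 + 102 @ $10 = $1,348
Ending inventory: 45 @ $10 + 366 @ $9 = $3,744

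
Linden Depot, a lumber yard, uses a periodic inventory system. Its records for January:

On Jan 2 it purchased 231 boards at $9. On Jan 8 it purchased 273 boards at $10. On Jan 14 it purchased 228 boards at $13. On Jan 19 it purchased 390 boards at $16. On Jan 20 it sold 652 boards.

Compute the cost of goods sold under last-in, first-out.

Jan 20, 652 sold [LIFO — newest first]: 390 @ $16 + 228 @ $13 + 34 @ $10 = $9,544
Ending inventory: 231 @ $9 + 239 @ $10 = $4,469
Check: goods available $14,013 = COGS $9,544 + ending $4,469

COGS = $9,544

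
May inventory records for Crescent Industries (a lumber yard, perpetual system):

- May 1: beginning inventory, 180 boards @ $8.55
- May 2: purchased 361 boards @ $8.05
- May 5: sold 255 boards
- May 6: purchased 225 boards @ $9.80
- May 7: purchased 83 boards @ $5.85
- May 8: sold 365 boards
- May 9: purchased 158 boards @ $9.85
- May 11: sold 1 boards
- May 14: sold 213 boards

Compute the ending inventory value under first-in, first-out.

Ending inventory = $1,644.05

May 5, 255 sold [FIFO — oldest first]: 180 @ $8.55 + 75 @ $8.05 = $2,142.75
May 8, 365 sold [FIFO — oldest first]: 286 @ $8.05 + 79 @ $9.80 = $3,076.50
May 11, 1 sold [FIFO — oldest first]: 1 @ $9.80 = $9.80
May 14, 213 sold [FIFO — oldest first]: 145 @ $9.80 + 68 @ $5.85 = $1,818.80
Total COGS = $2,142.75 + $3,076.50 + $9.80 + $1,818.80 = $7,047.85
Ending inventory: 15 @ $5.85 + 158 @ $9.85 = $1,644.05
Check: goods available $8,691.90 = COGS $7,047.85 + ending $1,644.05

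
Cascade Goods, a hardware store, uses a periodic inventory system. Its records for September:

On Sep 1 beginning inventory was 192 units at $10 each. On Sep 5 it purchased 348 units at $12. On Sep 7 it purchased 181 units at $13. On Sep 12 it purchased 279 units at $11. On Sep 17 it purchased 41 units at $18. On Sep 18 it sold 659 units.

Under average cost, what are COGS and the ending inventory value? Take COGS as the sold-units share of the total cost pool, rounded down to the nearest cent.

Sep 18, sell 659: 659/1041 × $12,256.00 → $7,758.60
Ending inventory (cost pool remaining) = $4,497.40

COGS = $7,758.60; ending inventory = $4,497.40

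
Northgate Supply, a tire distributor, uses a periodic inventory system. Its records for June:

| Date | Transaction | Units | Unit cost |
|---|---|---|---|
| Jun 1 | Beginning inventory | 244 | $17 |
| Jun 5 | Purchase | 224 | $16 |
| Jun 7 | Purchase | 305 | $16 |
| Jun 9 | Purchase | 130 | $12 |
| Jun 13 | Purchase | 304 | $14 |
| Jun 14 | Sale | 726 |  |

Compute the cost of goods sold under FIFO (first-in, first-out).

COGS = $11,860

Jun 14, 726 sold [FIFO — oldest first]: 244 @ $17 + 224 @ $16 + 258 @ $16 = $11,860
Ending inventory: 47 @ $16 + 130 @ $12 + 304 @ $14 = $6,568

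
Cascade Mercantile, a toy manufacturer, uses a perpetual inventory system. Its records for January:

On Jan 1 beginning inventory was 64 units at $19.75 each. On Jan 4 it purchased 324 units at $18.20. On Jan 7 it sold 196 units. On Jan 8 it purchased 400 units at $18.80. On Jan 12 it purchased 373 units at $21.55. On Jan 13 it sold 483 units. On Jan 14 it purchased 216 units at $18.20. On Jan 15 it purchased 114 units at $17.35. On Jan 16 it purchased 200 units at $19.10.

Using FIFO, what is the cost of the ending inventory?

Jan 7, 196 sold [FIFO — oldest first]: 64 @ $19.75 + 132 @ $18.20 = $3,666.40
Jan 13, 483 sold [FIFO — oldest first]: 192 @ $18.20 + 291 @ $18.80 = $8,965.20
Total COGS = $3,666.40 + $8,965.20 = $12,631.60
Ending inventory: 109 @ $18.80 + 373 @ $21.55 + 216 @ $18.20 + 114 @ $17.35 + 200 @ $19.10 = $19,816.45
Check: goods available $32,448.05 = COGS $12,631.60 + ending $19,816.45

Ending inventory = $19,816.45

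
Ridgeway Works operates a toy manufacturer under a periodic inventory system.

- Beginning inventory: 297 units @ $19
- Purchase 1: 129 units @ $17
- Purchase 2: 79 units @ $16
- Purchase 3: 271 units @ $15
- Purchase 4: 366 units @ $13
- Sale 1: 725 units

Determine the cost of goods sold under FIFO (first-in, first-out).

COGS = $12,400

Sale 1 (725) [FIFO — oldest first]: 297 @ $19 + 129 @ $17 + 79 @ $16 + 220 @ $15 = $12,400
Ending inventory: 51 @ $15 + 366 @ $13 = $5,523
Check: goods available $17,923 = COGS $12,400 + ending $5,523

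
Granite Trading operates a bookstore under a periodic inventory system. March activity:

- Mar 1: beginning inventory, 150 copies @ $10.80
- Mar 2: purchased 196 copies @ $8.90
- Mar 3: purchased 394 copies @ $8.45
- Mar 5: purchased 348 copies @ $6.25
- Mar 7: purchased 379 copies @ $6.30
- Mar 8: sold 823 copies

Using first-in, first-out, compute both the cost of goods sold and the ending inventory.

Mar 8, 823 sold [FIFO — oldest first]: 150 @ $10.80 + 196 @ $8.90 + 394 @ $8.45 + 83 @ $6.25 = $7,212.45
Ending inventory: 265 @ $6.25 + 379 @ $6.30 = $4,043.95
Check: goods available $11,256.40 = COGS $7,212.45 + ending $4,043.95

COGS = $7,212.45; ending inventory = $4,043.95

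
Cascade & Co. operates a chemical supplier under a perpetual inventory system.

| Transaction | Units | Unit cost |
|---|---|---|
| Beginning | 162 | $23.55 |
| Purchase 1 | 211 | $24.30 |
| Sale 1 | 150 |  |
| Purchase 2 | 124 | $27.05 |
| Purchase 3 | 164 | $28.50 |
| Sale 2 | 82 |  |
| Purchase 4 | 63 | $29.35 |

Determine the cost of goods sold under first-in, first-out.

Sale 1 (150) [FIFO — oldest first]: 150 @ $23.55 = $3,532.50
Sale 2 (82) [FIFO — oldest first]: 12 @ $23.55 + 70 @ $24.30 = $1,983.60
Total COGS = $3,532.50 + $1,983.60 = $5,516.10
Ending inventory: 141 @ $24.30 + 124 @ $27.05 + 164 @ $28.50 + 63 @ $29.35 = $13,303.55

COGS = $5,516.10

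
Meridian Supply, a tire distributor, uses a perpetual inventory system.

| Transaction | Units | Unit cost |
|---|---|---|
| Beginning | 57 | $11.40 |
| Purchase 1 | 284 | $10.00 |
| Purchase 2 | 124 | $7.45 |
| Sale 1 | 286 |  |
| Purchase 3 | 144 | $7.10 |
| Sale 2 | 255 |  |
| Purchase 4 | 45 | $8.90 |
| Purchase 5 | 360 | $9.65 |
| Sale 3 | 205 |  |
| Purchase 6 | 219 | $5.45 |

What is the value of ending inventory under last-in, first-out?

Sale 1 (286) [LIFO — newest first]: 124 @ $7.45 + 162 @ $10.00 = $2,543.80
Sale 2 (255) [LIFO — newest first]: 144 @ $7.10 + 111 @ $10.00 = $2,132.40
Sale 3 (205) [LIFO — newest first]: 205 @ $9.65 = $1,978.25
Total COGS = $2,543.80 + $2,132.40 + $1,978.25 = $6,654.45
Ending inventory: 57 @ $11.40 + 11 @ $10.00 + 45 @ $8.90 + 155 @ $9.65 + 219 @ $5.45 = $3,849.60
Check: goods available $10,504.05 = COGS $6,654.45 + ending $3,849.60

Ending inventory = $3,849.60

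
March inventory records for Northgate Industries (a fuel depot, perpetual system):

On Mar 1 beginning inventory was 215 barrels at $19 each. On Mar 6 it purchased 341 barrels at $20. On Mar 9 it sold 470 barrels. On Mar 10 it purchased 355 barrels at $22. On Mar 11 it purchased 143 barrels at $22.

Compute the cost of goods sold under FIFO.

Mar 9, 470 sold [FIFO — oldest first]: 215 @ $19 + 255 @ $20 = $9,185
Ending inventory: 86 @ $20 + 355 @ $22 + 143 @ $22 = $12,676
Check: goods available $21,861 = COGS $9,185 + ending $12,676

COGS = $9,185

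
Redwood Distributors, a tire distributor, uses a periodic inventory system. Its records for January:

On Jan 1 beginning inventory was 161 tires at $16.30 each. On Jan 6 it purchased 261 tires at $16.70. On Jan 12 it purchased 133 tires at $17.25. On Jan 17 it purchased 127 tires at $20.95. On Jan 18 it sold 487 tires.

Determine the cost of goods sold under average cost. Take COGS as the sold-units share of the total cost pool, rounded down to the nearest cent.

Jan 18, sell 487: 487/682 × $11,937.90 → $8,524.57
Ending inventory (cost pool remaining) = $3,413.33

COGS = $8,524.57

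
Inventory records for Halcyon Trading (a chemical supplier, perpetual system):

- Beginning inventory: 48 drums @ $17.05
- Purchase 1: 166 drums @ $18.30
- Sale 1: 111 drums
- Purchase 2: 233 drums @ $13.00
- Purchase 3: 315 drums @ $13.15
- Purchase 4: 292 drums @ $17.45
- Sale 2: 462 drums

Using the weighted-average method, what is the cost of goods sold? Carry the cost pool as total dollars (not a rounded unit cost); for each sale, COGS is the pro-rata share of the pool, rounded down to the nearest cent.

COGS = $8,919.23

After Beginning: 48 on hand, pool $818.40 (≈ $17.0500 each)
After Purchase 1: 214 on hand, pool $3,856.20 (≈ $18.0196 each)
Sale 1, sell 111: 111/214 × $3,856.20 → $2,000.17
After Purchase 2: 336 on hand, pool $4,885.03 (≈ $14.5388 each)
After Purchase 3: 651 on hand, pool $9,027.28 (≈ $13.8668 each)
After Purchase 4: 943 on hand, pool $14,122.68 (≈ $14.9763 each)
Sale 2, sell 462: 462/943 × $14,122.68 → $6,919.06
Total COGS = $2,000.17 + $6,919.06 = $8,919.23
Ending inventory (cost pool remaining) = $7,203.62
Check: goods available $16,122.85 = COGS $8,919.23 + ending $7,203.62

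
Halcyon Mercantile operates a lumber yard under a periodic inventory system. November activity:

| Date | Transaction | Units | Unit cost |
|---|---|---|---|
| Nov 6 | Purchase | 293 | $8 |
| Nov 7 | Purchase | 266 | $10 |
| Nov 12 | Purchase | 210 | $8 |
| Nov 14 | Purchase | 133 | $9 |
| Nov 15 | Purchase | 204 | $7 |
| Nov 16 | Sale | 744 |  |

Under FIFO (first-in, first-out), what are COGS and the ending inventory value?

Nov 16, 744 sold [FIFO — oldest first]: 293 @ $8 + 266 @ $10 + 185 @ $8 = $6,484
Ending inventory: 25 @ $8 + 133 @ $9 + 204 @ $7 = $2,825

COGS = $6,484; ending inventory = $2,825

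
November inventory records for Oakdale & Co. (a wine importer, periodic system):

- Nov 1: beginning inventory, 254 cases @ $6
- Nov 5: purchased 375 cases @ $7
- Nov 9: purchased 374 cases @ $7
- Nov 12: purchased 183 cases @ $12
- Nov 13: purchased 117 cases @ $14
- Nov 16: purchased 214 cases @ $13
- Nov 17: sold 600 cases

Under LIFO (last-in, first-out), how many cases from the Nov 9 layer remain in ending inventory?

288

Nov 17, 600 sold [LIFO — newest first]: 214 @ $13 + 117 @ $14 + 183 @ $12 + 86 @ $7 = $7,218
Ending inventory: 254 @ $6 + 375 @ $7 + 288 @ $7 = $6,165
Check: goods available $13,383 = COGS $7,218 + ending $6,165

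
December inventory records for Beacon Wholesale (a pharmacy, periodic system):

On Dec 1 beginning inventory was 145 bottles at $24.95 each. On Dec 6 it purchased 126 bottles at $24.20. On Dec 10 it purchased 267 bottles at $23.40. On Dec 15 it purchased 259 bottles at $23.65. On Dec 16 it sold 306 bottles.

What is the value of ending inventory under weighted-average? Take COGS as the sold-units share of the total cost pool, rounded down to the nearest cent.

Ending inventory = $11,729.85

Dec 16, sell 306: 306/797 × $19,040.10 → $7,310.25
Ending inventory (cost pool remaining) = $11,729.85
Check: goods available $19,040.10 = COGS $7,310.25 + ending $11,729.85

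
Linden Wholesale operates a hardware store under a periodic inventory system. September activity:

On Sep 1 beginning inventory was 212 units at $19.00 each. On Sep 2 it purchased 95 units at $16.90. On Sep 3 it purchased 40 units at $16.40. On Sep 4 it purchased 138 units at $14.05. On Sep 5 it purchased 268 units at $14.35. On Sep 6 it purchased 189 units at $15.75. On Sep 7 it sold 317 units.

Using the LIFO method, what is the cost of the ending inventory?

Ending inventory = $10,237.40

Sep 7, 317 sold [LIFO — newest first]: 189 @ $15.75 + 128 @ $14.35 = $4,813.55
Ending inventory: 212 @ $19.00 + 95 @ $16.90 + 40 @ $16.40 + 138 @ $14.05 + 140 @ $14.35 = $10,237.40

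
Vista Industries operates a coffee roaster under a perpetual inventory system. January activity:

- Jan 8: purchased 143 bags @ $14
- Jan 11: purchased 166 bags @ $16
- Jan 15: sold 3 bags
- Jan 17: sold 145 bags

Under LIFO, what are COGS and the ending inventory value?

COGS = $2,368; ending inventory = $2,290

Jan 15, 3 sold [LIFO — newest first]: 3 @ $16 = $48
Jan 17, 145 sold [LIFO — newest first]: 145 @ $16 = $2,320
Total COGS = $48 + $2,320 = $2,368
Ending inventory: 143 @ $14 + 18 @ $16 = $2,290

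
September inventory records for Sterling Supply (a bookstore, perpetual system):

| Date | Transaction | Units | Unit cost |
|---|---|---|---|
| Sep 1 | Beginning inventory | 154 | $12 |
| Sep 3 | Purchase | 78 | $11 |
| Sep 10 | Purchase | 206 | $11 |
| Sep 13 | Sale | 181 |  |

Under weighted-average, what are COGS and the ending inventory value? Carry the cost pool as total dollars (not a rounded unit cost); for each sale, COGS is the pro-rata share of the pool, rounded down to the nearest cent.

After Sep 1: 154 on hand, pool $1,848.00 (≈ $12.0000 each)
After Sep 3: 232 on hand, pool $2,706.00 (≈ $11.6638 each)
After Sep 10: 438 on hand, pool $4,972.00 (≈ $11.3516 each)
Sep 13, sell 181: 181/438 × $4,972.00 → $2,054.63
Ending inventory (cost pool remaining) = $2,917.37

COGS = $2,054.63; ending inventory = $2,917.37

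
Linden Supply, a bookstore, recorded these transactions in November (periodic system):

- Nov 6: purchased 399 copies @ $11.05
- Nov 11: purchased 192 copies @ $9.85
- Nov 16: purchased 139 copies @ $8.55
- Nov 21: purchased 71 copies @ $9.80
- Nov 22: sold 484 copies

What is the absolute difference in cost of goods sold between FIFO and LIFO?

FIFO COGS: 399 @ $11.05 + 85 @ $9.85 = $5,246.20
LIFO COGS: 71 @ $9.80 + 139 @ $8.55 + 192 @ $9.85 + 82 @ $11.05 = $4,681.55
Difference = |$5,246.20 − $4,681.55| = $564.65

$564.65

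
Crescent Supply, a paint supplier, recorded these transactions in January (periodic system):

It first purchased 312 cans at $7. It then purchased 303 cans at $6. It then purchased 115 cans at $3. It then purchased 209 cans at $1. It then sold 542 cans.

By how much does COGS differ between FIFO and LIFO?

FIFO COGS: 312 @ $7 + 230 @ $6 = $3,564
LIFO COGS: 209 @ $1 + 115 @ $3 + 218 @ $6 = $1,862
Difference = |$3,564 − $1,862| = $1,702

$1,702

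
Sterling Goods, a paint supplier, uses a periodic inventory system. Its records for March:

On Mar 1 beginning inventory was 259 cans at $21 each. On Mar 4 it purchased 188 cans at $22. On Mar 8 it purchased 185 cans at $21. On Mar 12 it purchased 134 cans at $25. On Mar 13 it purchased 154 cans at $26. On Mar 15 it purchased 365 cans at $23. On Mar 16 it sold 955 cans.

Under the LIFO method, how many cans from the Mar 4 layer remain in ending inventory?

Mar 16, 955 sold [LIFO — newest first]: 365 @ $23 + 154 @ $26 + 134 @ $25 + 185 @ $21 + 117 @ $22 = $22,208
Ending inventory: 259 @ $21 + 71 @ $22 = $7,001

71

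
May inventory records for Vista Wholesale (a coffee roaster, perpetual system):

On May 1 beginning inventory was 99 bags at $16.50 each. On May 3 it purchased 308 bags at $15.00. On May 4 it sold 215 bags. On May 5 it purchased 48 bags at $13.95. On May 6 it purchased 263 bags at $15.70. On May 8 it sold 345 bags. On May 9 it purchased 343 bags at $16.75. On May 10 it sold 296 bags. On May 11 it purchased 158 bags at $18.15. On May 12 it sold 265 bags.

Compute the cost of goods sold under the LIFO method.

May 4, 215 sold [LIFO — newest first]: 215 @ $15.00 = $3,225.00
May 8, 345 sold [LIFO — newest first]: 263 @ $15.70 + 48 @ $13.95 + 34 @ $15.00 = $5,308.70
May 10, 296 sold [LIFO — newest first]: 296 @ $16.75 = $4,958.00
May 12, 265 sold [LIFO — newest first]: 158 @ $18.15 + 47 @ $16.75 + 59 @ $15.00 + 1 @ $16.50 = $4,556.45
Total COGS = $3,225.00 + $5,308.70 + $4,958.00 + $4,556.45 = $18,048.15
Ending inventory: 98 @ $16.50 = $1,617.00

COGS = $18,048.15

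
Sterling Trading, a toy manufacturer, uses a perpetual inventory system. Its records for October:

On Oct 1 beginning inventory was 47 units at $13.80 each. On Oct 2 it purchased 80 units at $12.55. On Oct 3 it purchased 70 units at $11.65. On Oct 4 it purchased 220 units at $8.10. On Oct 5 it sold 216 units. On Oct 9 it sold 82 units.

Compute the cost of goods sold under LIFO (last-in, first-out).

Oct 5, 216 sold [LIFO — newest first]: 216 @ $8.10 = $1,749.60
Oct 9, 82 sold [LIFO — newest first]: 4 @ $8.10 + 70 @ $11.65 + 8 @ $12.55 = $948.30
Total COGS = $1,749.60 + $948.30 = $2,697.90
Ending inventory: 47 @ $13.80 + 72 @ $12.55 = $1,552.20
Check: goods available $4,250.10 = COGS $2,697.90 + ending $1,552.20

COGS = $2,697.90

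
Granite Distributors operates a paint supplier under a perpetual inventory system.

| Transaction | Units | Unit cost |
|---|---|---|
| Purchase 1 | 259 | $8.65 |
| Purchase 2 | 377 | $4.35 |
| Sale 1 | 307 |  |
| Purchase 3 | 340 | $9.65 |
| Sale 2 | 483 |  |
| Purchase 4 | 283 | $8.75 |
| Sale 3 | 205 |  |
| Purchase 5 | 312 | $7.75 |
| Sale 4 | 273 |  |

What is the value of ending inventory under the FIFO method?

Ending inventory = $2,348.25

Sale 1 (307) [FIFO — oldest first]: 259 @ $8.65 + 48 @ $4.35 = $2,449.15
Sale 2 (483) [FIFO — oldest first]: 329 @ $4.35 + 154 @ $9.65 = $2,917.25
Sale 3 (205) [FIFO — oldest first]: 186 @ $9.65 + 19 @ $8.75 = $1,961.15
Sale 4 (273) [FIFO — oldest first]: 264 @ $8.75 + 9 @ $7.75 = $2,379.75
Total COGS = $2,449.15 + $2,917.25 + $1,961.15 + $2,379.75 = $9,707.30
Ending inventory: 303 @ $7.75 = $2,348.25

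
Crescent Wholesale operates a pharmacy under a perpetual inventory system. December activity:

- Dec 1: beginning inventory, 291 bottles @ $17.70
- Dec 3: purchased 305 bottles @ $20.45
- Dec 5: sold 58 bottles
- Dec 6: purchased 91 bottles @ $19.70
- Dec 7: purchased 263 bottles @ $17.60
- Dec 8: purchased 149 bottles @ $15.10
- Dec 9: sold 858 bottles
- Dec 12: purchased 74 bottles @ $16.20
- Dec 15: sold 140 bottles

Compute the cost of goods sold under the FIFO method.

COGS = $19,410.05

Dec 5, 58 sold [FIFO — oldest first]: 58 @ $17.70 = $1,026.60
Dec 9, 858 sold [FIFO — oldest first]: 233 @ $17.70 + 305 @ $20.45 + 91 @ $19.70 + 229 @ $17.60 = $16,184.45
Dec 15, 140 sold [FIFO — oldest first]: 34 @ $17.60 + 106 @ $15.10 = $2,199.00
Total COGS = $1,026.60 + $16,184.45 + $2,199.00 = $19,410.05
Ending inventory: 43 @ $15.10 + 74 @ $16.20 = $1,848.10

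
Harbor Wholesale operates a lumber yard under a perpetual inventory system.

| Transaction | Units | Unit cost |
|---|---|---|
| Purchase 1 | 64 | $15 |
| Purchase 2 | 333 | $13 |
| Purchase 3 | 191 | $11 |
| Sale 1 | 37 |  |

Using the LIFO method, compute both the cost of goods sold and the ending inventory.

COGS = $407; ending inventory = $6,983

Sale 1 (37) [LIFO — newest first]: 37 @ $11 = $407
Ending inventory: 64 @ $15 + 333 @ $13 + 154 @ $11 = $6,983
Check: goods available $7,390 = COGS $407 + ending $6,983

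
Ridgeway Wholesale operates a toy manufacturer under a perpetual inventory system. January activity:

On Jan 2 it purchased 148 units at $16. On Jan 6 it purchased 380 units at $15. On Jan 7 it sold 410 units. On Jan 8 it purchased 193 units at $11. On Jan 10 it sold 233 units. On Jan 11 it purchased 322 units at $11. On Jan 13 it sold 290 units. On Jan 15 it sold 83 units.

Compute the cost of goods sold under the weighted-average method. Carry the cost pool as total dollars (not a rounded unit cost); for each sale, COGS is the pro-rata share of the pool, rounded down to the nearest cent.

After Jan 2: 148 on hand, pool $2,368.00 (≈ $16.0000 each)
After Jan 6: 528 on hand, pool $8,068.00 (≈ $15.2803 each)
Jan 7, sell 410: 410/528 × $8,068.00 → $6,264.92
After Jan 8: 311 on hand, pool $3,926.08 (≈ $12.6241 each)
Jan 10, sell 233: 233/311 × $3,926.08 → $2,941.40
After Jan 11: 400 on hand, pool $4,526.68 (≈ $11.3167 each)
Jan 13, sell 290: 290/400 × $4,526.68 → $3,281.84
Jan 15, sell 83: 83/110 × $1,244.84 → $939.28
Total COGS = $6,264.92 + $2,941.40 + $3,281.84 + $939.28 = $13,427.44
Ending inventory (cost pool remaining) = $305.56
Check: goods available $13,733.00 = COGS $13,427.44 + ending $305.56

COGS = $13,427.44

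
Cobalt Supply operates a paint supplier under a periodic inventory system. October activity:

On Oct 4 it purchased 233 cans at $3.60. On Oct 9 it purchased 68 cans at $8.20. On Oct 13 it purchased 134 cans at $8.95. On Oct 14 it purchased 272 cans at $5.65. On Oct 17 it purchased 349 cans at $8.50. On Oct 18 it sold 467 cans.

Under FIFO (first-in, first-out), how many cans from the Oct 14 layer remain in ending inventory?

240

Oct 18, 467 sold [FIFO — oldest first]: 233 @ $3.60 + 68 @ $8.20 + 134 @ $8.95 + 32 @ $5.65 = $2,776.50
Ending inventory: 240 @ $5.65 + 349 @ $8.50 = $4,322.50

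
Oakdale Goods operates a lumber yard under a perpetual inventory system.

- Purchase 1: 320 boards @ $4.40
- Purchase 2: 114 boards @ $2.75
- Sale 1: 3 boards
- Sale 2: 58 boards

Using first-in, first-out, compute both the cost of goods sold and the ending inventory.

Sale 1 (3) [FIFO — oldest first]: 3 @ $4.40 = $13.20
Sale 2 (58) [FIFO — oldest first]: 58 @ $4.40 = $255.20
Total COGS = $13.20 + $255.20 = $268.40
Ending inventory: 259 @ $4.40 + 114 @ $2.75 = $1,453.10
Check: goods available $1,721.50 = COGS $268.40 + ending $1,453.10

COGS = $268.40; ending inventory = $1,453.10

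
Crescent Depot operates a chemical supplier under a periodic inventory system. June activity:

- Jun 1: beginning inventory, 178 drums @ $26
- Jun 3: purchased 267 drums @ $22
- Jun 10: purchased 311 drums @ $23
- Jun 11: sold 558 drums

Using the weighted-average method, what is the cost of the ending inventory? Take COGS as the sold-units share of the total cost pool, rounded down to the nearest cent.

Ending inventory = $4,623.93

Jun 11, sell 558: 558/756 × $17,655.00 → $13,031.07
Ending inventory (cost pool remaining) = $4,623.93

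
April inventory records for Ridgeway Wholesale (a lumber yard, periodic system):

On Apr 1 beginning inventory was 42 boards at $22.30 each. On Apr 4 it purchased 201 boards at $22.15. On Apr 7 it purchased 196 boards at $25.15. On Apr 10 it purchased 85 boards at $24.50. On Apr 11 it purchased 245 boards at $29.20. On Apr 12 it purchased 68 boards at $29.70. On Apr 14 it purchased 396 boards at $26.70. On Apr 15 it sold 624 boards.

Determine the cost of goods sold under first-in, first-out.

Apr 15, 624 sold [FIFO — oldest first]: 42 @ $22.30 + 201 @ $22.15 + 196 @ $25.15 + 85 @ $24.50 + 100 @ $29.20 = $15,320.65
Ending inventory: 145 @ $29.20 + 68 @ $29.70 + 396 @ $26.70 = $16,826.80

COGS = $15,320.65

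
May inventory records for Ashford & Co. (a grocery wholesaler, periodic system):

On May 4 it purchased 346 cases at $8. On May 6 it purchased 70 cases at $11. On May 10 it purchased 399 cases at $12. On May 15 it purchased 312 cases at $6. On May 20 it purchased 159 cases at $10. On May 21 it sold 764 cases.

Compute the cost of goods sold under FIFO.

May 21, 764 sold [FIFO — oldest first]: 346 @ $8 + 70 @ $11 + 348 @ $12 = $7,714
Ending inventory: 51 @ $12 + 312 @ $6 + 159 @ $10 = $4,074

COGS = $7,714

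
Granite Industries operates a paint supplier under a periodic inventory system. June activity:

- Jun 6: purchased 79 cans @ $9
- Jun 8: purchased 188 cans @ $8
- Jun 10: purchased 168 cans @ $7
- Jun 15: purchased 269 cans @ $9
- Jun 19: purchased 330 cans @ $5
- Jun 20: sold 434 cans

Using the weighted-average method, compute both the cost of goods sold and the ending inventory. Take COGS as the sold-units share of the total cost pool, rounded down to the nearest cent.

Jun 20, sell 434: 434/1034 × $7,462.00 → $3,132.01
Ending inventory (cost pool remaining) = $4,329.99
Check: goods available $7,462.00 = COGS $3,132.01 + ending $4,329.99

COGS = $3,132.01; ending inventory = $4,329.99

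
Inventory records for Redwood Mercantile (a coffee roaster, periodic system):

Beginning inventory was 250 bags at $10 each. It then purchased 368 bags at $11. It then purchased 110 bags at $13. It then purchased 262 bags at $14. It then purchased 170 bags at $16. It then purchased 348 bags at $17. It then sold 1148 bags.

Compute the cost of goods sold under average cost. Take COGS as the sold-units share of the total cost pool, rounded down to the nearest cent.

Sale 1, sell 1148: 1148/1508 × $20,282.00 → $15,440.14
Ending inventory (cost pool remaining) = $4,841.86
Check: goods available $20,282.00 = COGS $15,440.14 + ending $4,841.86

COGS = $15,440.14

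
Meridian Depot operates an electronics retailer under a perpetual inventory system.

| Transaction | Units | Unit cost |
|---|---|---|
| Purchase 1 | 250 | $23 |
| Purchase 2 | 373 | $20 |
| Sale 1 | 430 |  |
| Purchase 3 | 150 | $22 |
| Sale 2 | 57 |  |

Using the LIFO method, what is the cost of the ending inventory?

Sale 1 (430) [LIFO — newest first]: 373 @ $20 + 57 @ $23 = $8,771
Sale 2 (57) [LIFO — newest first]: 57 @ $22 = $1,254
Total COGS = $8,771 + $1,254 = $10,025
Ending inventory: 193 @ $23 + 93 @ $22 = $6,485
Check: goods available $16,510 = COGS $10,025 + ending $6,485

Ending inventory = $6,485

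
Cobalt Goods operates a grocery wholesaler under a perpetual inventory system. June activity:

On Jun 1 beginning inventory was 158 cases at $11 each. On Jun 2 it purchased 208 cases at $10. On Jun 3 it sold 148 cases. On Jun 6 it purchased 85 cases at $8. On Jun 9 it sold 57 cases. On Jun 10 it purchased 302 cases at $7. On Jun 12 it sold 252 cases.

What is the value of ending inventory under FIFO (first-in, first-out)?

Jun 3, 148 sold [FIFO — oldest first]: 148 @ $11 = $1,628
Jun 9, 57 sold [FIFO — oldest first]: 10 @ $11 + 47 @ $10 = $580
Jun 12, 252 sold [FIFO — oldest first]: 161 @ $10 + 85 @ $8 + 6 @ $7 = $2,332
Total COGS = $1,628 + $580 + $2,332 = $4,540
Ending inventory: 296 @ $7 = $2,072

Ending inventory = $2,072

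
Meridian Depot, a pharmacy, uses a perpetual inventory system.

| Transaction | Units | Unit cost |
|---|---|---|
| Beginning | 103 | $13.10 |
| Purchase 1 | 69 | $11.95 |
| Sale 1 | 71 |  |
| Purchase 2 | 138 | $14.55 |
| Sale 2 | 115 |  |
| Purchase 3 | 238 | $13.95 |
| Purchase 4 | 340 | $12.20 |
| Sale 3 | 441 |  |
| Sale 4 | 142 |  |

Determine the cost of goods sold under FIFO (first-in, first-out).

COGS = $10,198.05

Sale 1 (71) [FIFO — oldest first]: 71 @ $13.10 = $930.10
Sale 2 (115) [FIFO — oldest first]: 32 @ $13.10 + 69 @ $11.95 + 14 @ $14.55 = $1,447.45
Sale 3 (441) [FIFO — oldest first]: 124 @ $14.55 + 238 @ $13.95 + 79 @ $12.20 = $6,088.10
Sale 4 (142) [FIFO — oldest first]: 142 @ $12.20 = $1,732.40
Total COGS = $930.10 + $1,447.45 + $6,088.10 + $1,732.40 = $10,198.05
Ending inventory: 119 @ $12.20 = $1,451.80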